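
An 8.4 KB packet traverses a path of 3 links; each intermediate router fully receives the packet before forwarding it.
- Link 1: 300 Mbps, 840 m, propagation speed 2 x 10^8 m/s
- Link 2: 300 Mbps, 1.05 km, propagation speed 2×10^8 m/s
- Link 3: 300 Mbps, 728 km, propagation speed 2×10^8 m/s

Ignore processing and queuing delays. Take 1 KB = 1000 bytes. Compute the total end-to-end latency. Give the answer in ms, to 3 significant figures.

L = 67200 bits.
Transmission delay per hop = L/R = 67200/300000000 = 0.224 ms; 3 hops → 0.672 ms.
Propagation delays (d/s per hop): 0.0042, 0.00525, 3.64 ms; sum = 3.64945 ms.
End-to-end = 4.32 ms.

4.32 ms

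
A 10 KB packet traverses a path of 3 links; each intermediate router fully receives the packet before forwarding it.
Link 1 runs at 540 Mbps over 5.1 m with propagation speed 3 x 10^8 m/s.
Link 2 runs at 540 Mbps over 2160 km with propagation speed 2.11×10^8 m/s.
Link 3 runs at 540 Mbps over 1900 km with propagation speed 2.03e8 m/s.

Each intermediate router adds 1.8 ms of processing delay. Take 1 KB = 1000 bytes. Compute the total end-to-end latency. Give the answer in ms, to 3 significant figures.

L = 80000 bits.
Transmission delay per hop = L/R = 80000/540000000 = 0.148148 ms; 3 hops → 0.444444 ms.
Propagation delays (d/s per hop): 1.7e-05, 10.237, 9.35961 ms; sum = 19.5966 ms.
Processing at 2 router(s): 2 × 1.8 ms = 3.6 ms.
End-to-end = 23.6 ms.

23.6 ms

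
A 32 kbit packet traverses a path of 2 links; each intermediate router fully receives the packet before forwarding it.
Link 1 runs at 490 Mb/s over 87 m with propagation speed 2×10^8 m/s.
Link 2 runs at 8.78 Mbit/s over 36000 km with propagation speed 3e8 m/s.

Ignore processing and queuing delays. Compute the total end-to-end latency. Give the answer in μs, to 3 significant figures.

124000 μs

L = 32000 bits.
Transmission delays (L/R per hop): 65.3061, 3644.65 μs; sum = 3709.95 μs.
Propagation delays (d/s per hop): 0.435, 120000 μs; sum = 120000 μs.
End-to-end = 124000 μs.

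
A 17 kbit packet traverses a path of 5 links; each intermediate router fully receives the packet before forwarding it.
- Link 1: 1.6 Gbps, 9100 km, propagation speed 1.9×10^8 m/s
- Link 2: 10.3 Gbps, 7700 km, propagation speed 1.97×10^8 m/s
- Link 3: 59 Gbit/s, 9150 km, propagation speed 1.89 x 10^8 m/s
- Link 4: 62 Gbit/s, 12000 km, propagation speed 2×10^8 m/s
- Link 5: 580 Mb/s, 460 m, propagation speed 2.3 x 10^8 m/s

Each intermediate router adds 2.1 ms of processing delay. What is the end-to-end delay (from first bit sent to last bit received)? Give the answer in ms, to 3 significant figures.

L = 17000 bits.
Transmission delays (L/R per hop): 0.010625, 0.00165049, 0.000288136, 0.000274194, 0.0293103 ms; sum = 0.0421482 ms.
Propagation delays (d/s per hop): 47.8947, 39.0863, 48.4127, 60, 0.002 ms; sum = 195.396 ms.
Processing at 4 router(s): 4 × 2.1 ms = 8.4 ms.
End-to-end = 204 ms.

204 ms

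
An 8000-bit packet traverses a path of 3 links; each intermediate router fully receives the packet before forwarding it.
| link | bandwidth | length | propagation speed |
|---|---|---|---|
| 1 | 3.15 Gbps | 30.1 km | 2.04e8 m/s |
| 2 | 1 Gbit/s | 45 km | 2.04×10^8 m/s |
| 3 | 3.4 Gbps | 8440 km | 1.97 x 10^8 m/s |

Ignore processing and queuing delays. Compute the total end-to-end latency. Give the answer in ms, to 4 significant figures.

Transmission delays (L/R per hop): 0.00253968, 0.008, 0.00235294 ms; sum = 0.0128926 ms.
Propagation delays (d/s per hop): 0.147549, 0.220588, 42.8426 ms; sum = 43.2108 ms.
End-to-end = 43.22 ms.

43.22 ms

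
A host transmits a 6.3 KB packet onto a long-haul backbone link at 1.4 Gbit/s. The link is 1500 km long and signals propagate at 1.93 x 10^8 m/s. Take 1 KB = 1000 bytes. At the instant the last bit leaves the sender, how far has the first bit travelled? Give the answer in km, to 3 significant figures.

t_tx = L/R = 50400/1400000000 = 3.6e-05 s.
Distance = s × t_tx = 193000000 × 3.6e-05 = 6.95 km.

6.95 km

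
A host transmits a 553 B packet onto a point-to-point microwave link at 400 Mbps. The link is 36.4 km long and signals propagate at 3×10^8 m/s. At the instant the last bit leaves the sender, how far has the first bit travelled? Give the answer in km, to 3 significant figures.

3.32 km

t_tx = L/R = 4424/400000000 = 1.106e-05 s.
Distance = s × t_tx = 300000000 × 1.106e-05 = 3.32 km.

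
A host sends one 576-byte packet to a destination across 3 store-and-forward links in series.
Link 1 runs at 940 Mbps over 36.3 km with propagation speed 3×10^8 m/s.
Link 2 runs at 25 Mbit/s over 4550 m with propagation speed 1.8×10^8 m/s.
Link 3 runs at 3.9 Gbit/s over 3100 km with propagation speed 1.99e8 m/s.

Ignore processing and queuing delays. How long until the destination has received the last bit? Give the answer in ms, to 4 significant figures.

L = 576 × 8 = 4608 bits.
Transmission delays (L/R per hop): 0.00490213, 0.18432, 0.00118154 ms; sum = 0.190404 ms.
Propagation delays (d/s per hop): 0.121, 0.0252778, 15.5779 ms; sum = 15.7242 ms.
End-to-end = 15.91 ms.

15.91 ms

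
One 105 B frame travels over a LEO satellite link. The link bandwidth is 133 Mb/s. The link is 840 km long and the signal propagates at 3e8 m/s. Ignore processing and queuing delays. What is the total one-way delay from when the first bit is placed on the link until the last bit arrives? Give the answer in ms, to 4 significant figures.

2.806 ms

L = 105 × 8 = 840 bits.
Transmission delay = L/R = 840 / 133000000 = 0.00631579 ms.
Propagation delay = d/s = 840000 m / 300000000 m/s = 2.8 ms.
Total = 2.806 ms.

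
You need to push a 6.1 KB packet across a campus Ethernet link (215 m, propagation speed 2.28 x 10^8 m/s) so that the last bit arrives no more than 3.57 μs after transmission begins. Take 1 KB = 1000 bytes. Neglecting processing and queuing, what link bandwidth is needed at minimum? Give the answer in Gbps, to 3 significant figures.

18.6 Gbps

L = 48800 bits.
Propagation delay = 215 / 2.28e+08 = 0.942982 μs.
Transmission budget = 3.57 − 0.942982 = 2.62702 μs.
R ≥ L / t_tx = 48800 bits / 2.62702e-06 s = 18.6 Gbps.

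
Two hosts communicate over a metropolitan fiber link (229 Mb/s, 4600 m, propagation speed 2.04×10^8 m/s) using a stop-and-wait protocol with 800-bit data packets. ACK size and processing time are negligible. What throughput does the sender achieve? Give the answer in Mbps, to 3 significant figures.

16.5 Mbps

t_tx = L/R = 800/229000000 = 3.49345e-06 s.
t_prop = 4600/204000000 = 2.2549e-05 s; RTT = 4.5098e-05 s.
Cycle = t_tx + RTT = 4.85915e-05 s.
Throughput = L / cycle = 800 / 4.85915e-05 = 16.5 Mbps.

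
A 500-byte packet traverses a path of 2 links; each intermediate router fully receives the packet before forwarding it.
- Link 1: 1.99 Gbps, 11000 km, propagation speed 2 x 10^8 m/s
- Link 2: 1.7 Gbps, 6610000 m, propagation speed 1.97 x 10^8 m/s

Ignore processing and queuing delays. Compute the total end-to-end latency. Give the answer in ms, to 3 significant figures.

L = 500 × 8 = 4000 bits.
Transmission delays (L/R per hop): 0.00201005, 0.00235294 ms; sum = 0.00436299 ms.
Propagation delays (d/s per hop): 55, 33.5533 ms; sum = 88.5533 ms.
End-to-end = 88.6 ms.

88.6 ms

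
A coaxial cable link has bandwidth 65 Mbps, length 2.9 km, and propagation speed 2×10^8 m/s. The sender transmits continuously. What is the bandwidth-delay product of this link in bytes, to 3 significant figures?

Propagation delay = 2900 / 200000000 = 1.45e-05 s.
BDP = R × t_prop = 65000000 × 1.45e-05 = 942.5 bits.
In bytes: 942.5/8 = 118 bytes.

118 bytes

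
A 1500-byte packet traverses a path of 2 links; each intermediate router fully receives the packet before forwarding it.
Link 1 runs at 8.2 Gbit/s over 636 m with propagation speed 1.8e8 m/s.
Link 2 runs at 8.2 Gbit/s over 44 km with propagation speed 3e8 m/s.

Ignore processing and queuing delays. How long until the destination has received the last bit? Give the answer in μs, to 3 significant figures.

153 μs

L = 1500 × 8 = 12000 bits.
Transmission delay per hop = L/R = 12000/8.2e+09 = 1.46341 μs; 2 hops → 2.92683 μs.
Propagation delays (d/s per hop): 3.53333, 146.667 μs; sum = 150.2 μs.
End-to-end = 153 μs.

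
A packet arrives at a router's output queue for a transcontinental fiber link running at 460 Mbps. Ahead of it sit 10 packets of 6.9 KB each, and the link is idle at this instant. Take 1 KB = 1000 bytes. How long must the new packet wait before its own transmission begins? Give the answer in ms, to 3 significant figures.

Each queued packet: L/R = 55200/460000000 = 0.12 ms.
10 queued → 1.2 ms.
Queuing delay = 1.20 ms.

1.20 ms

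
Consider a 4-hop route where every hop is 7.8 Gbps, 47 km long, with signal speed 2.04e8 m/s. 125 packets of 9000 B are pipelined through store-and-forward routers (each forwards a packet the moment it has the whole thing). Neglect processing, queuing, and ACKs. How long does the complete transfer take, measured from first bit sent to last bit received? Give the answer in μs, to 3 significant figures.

Per-hop transmission t_tx = L/R = 72000/7800000000 = 9.23077 μs.
Per-hop propagation t_prop = 47000/204000000 = 230.392 μs.
Pipeline fill: first packet needs 4·t_tx to clear all hops; remaining 124 packets each add one t_tx.
Total = (4+125-1)·t_tx + 4·t_prop = 128·9.23077 + 4·230.392 = 2100 μs.

2100 μs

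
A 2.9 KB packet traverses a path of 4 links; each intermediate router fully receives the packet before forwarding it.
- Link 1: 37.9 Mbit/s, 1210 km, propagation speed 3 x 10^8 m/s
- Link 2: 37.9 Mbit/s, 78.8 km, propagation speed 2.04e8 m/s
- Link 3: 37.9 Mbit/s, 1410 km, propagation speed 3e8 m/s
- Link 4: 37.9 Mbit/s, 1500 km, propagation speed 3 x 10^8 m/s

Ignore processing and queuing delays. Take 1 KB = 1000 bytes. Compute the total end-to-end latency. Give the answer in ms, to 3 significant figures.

L = 23200 bits.
Transmission delay per hop = L/R = 23200/37900000 = 0.612137 ms; 4 hops → 2.44855 ms.
Propagation delays (d/s per hop): 4.03333, 0.386275, 4.7, 5 ms; sum = 14.1196 ms.
End-to-end = 16.6 ms.

16.6 ms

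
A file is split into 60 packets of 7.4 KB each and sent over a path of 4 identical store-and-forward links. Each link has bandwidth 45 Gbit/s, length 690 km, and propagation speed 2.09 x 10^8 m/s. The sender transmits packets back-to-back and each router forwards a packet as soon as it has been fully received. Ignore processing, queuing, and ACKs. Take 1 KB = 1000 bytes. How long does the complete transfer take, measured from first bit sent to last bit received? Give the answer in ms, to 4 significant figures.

Per-hop transmission t_tx = L/R = 59200/45000000000 = 0.00131556 ms.
Per-hop propagation t_prop = 690000/209000000 = 3.30144 ms.
Pipeline fill: first packet needs 4·t_tx to clear all hops; remaining 59 packets each add one t_tx.
Total = (4+60-1)·t_tx + 4·t_prop = 63·0.00131556 + 4·3.30144 = 13.29 ms.

13.29 ms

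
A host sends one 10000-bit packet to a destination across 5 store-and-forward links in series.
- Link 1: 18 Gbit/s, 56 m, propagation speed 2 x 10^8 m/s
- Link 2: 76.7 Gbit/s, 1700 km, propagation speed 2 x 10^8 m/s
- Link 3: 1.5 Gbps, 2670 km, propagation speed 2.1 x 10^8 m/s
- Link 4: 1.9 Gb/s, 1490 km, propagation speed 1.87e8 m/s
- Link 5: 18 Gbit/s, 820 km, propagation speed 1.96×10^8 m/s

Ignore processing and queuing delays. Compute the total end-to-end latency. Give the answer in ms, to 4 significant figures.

Transmission delays (L/R per hop): 0.000555556, 0.000130378, 0.00666667, 0.00526316, 0.000555556 ms; sum = 0.0131713 ms.
Propagation delays (d/s per hop): 0.00028, 8.5, 12.7143, 7.96791, 4.18367 ms; sum = 33.3662 ms.
End-to-end = 33.38 ms.

33.38 ms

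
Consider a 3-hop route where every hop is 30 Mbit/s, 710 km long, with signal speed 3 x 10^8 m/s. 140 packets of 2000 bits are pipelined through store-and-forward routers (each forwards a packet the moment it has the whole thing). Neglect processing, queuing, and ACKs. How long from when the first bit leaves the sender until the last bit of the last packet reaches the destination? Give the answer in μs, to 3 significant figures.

16600 μs

Per-hop transmission t_tx = L/R = 2000/30000000 = 66.6667 μs.
Per-hop propagation t_prop = 710000/300000000 = 2366.67 μs.
Pipeline fill: first packet needs 3·t_tx to clear all hops; remaining 139 packets each add one t_tx.
Total = (3+140-1)·t_tx + 3·t_prop = 142·66.6667 + 3·2366.67 = 16600 μs.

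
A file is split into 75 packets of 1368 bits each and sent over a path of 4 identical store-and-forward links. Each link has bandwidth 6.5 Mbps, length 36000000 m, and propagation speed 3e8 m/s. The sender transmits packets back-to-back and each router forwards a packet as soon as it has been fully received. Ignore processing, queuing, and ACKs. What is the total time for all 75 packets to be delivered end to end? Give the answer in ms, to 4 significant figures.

Per-hop transmission t_tx = L/R = 1368/6500000 = 0.210462 ms.
Per-hop propagation t_prop = 36000000/300000000 = 120 ms.
Pipeline fill: first packet needs 4·t_tx to clear all hops; remaining 74 packets each add one t_tx.
Total = (4+75-1)·t_tx + 4·t_prop = 78·0.210462 + 4·120 = 496.4 ms.

496.4 ms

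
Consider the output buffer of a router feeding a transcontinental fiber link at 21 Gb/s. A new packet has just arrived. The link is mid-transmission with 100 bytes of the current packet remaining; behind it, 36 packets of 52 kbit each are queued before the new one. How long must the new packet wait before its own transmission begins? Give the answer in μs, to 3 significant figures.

89.2 μs

Each queued packet: L/R = 52000/21000000000 = 2.47619 μs.
36 queued → 89.1429 μs.
Plus remaining 800 bits of current packet: 0.0380952 μs.
Queuing delay = 89.2 μs.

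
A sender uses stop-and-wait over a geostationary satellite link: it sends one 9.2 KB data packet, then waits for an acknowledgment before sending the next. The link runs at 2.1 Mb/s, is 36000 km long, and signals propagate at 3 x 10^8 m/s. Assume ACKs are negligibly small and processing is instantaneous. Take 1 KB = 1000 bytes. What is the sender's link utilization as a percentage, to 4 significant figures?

12.74 %

t_tx = L/R = 73600/2100000 = 0.0350476 s.
t_prop = 36000000/300000000 = 0.12 s; RTT = 0.24 s.
Cycle = t_tx + RTT = 0.275048 s.
Utilization = t_tx / cycle = 0.0350476/0.275048 = 12.74 %.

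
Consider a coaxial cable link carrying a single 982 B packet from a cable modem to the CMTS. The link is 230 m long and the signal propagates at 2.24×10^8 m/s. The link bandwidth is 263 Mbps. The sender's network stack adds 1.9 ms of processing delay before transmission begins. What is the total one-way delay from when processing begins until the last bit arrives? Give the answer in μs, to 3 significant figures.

L = 982 × 8 = 7856 bits.
Transmission delay = L/R = 7856 / 263000000 = 29.8707 μs.
Propagation delay = d/s = 230 m / 2.24e+08 m/s = 1.02679 μs.
Plus processing delay 1.9 ms = 1900 μs.
Total = 1930 μs.

1930 μs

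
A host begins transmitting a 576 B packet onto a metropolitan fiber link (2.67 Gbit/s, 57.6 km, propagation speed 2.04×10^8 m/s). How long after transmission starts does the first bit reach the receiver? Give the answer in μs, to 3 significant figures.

First bit experiences only propagation delay: d/s = 57600/204000000 = 282 μs.

282 μs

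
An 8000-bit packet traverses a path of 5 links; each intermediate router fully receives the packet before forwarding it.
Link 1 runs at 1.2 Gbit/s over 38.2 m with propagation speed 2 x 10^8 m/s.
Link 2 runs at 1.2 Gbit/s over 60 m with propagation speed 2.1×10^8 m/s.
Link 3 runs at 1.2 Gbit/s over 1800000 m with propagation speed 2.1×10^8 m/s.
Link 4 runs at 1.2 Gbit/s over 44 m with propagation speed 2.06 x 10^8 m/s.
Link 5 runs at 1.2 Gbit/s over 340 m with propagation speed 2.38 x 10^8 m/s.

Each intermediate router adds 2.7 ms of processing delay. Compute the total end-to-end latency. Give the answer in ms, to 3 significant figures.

19.4 ms

Transmission delay per hop = L/R = 8000/1200000000 = 0.00666667 ms; 5 hops → 0.0333333 ms.
Propagation delays (d/s per hop): 0.000191, 0.000285714, 8.57143, 0.000213592, 0.00142857 ms; sum = 8.57355 ms.
Processing at 4 router(s): 4 × 2.7 ms = 10.8 ms.
End-to-end = 19.4 ms.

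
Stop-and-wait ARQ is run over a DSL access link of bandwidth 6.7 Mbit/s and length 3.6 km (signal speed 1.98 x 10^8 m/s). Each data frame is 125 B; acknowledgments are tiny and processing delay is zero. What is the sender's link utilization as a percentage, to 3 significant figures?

t_tx = L/R = 1000/6700000 = 0.000149254 s.
t_prop = 3600/198000000 = 1.81818e-05 s; RTT = 3.63636e-05 s.
Cycle = t_tx + RTT = 0.000185617 s.
Utilization = t_tx / cycle = 0.000149254/0.000185617 = 80.4 %.

80.4 %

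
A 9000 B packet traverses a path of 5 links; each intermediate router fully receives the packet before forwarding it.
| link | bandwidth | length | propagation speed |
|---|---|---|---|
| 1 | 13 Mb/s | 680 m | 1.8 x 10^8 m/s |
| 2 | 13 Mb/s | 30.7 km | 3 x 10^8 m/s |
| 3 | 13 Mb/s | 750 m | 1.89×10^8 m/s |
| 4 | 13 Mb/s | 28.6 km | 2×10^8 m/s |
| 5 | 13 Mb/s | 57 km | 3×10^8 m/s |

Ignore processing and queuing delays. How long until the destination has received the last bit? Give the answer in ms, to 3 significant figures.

L = 9000 × 8 = 72000 bits.
Transmission delay per hop = L/R = 72000/13000000 = 5.53846 ms; 5 hops → 27.6923 ms.
Propagation delays (d/s per hop): 0.00377778, 0.102333, 0.00396825, 0.143, 0.19 ms; sum = 0.443079 ms.
End-to-end = 28.1 ms.

28.1 ms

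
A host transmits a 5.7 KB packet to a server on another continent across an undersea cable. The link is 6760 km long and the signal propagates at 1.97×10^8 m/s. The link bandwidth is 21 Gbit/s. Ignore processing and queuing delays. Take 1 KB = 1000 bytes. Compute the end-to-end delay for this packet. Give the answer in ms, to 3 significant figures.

L = 45600 bits.
Transmission delay = L/R = 45600 / 21000000000 = 0.00217143 ms.
Propagation delay = d/s = 6760000 m / 197000000 m/s = 34.3147 ms.
Total = 34.3 ms.

34.3 ms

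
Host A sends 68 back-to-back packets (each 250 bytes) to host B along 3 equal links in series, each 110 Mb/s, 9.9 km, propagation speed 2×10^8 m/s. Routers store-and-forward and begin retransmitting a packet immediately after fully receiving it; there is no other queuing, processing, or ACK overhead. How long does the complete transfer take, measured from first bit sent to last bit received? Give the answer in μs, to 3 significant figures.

1420 μs

Per-hop transmission t_tx = L/R = 2000/110000000 = 18.1818 μs.
Per-hop propagation t_prop = 9900/200000000 = 49.5 μs.
Pipeline fill: first packet needs 3·t_tx to clear all hops; remaining 67 packets each add one t_tx.
Total = (3+68-1)·t_tx + 3·t_prop = 70·18.1818 + 3·49.5 = 1420 μs.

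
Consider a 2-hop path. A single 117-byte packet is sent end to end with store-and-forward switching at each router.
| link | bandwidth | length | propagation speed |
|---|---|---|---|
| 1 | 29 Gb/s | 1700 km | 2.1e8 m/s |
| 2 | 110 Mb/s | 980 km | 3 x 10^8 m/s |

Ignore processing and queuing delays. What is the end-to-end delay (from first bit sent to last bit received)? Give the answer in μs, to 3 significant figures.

L = 117 × 8 = 936 bits.
Transmission delays (L/R per hop): 0.0322759, 8.50909 μs; sum = 8.54137 μs.
Propagation delays (d/s per hop): 8095.24, 3266.67 μs; sum = 11361.9 μs.
End-to-end = 11400 μs.

11400 μs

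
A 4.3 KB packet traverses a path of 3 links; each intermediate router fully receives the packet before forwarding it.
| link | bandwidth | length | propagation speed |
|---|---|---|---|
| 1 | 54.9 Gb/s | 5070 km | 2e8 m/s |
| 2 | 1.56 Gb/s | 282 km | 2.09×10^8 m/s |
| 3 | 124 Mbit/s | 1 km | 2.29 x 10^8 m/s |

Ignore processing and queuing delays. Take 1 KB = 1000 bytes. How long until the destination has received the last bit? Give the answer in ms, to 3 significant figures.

L = 34400 bits.
Transmission delays (L/R per hop): 0.000626594, 0.0220513, 0.277419 ms; sum = 0.300097 ms.
Propagation delays (d/s per hop): 25.35, 1.34928, 0.00436681 ms; sum = 26.7036 ms.
End-to-end = 27.0 ms.

27.0 ms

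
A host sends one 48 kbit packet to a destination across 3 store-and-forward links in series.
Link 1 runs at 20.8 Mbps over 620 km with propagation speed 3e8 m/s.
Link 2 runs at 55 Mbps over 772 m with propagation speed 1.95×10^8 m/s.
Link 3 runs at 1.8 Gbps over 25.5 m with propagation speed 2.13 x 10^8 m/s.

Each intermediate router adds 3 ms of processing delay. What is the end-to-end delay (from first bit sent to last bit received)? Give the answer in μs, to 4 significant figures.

11280 μs

L = 48000 bits.
Transmission delays (L/R per hop): 2307.69, 872.727, 26.6667 μs; sum = 3207.09 μs.
Propagation delays (d/s per hop): 2066.67, 3.95897, 0.119718 μs; sum = 2070.75 μs.
Processing at 2 router(s): 2 × 3 ms = 6000 μs.
End-to-end = 11280 μs.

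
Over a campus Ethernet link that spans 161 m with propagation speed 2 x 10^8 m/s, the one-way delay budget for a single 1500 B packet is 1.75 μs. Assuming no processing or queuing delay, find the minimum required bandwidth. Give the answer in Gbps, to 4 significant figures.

12.70 Gbps

L = 12000 bits.
Propagation delay = 161 / 200000000 = 0.805 μs.
Transmission budget = 1.75 − 0.805 = 0.945 μs.
R ≥ L / t_tx = 12000 bits / 9.45e-07 s = 12.70 Gbps.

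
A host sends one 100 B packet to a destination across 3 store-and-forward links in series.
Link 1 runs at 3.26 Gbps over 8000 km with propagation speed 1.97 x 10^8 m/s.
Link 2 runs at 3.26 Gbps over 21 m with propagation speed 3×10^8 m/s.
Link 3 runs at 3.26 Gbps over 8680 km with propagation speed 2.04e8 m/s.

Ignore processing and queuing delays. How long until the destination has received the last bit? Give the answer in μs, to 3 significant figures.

83200 μs

L = 100 × 8 = 800 bits.
Transmission delay per hop = L/R = 800/3260000000 = 0.245399 μs; 3 hops → 0.736196 μs.
Propagation delays (d/s per hop): 40609.1, 0.07, 42549 μs; sum = 83158.2 μs.
End-to-end = 83200 μs.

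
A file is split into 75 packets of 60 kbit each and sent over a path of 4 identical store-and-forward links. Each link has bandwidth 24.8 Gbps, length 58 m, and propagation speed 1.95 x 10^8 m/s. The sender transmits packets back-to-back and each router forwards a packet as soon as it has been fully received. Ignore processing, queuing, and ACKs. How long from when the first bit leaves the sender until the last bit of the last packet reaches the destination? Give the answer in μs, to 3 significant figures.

Per-hop transmission t_tx = L/R = 60000/24800000000 = 2.41935 μs.
Per-hop propagation t_prop = 58/195000000 = 0.297436 μs.
Pipeline fill: first packet needs 4·t_tx to clear all hops; remaining 74 packets each add one t_tx.
Total = (4+75-1)·t_tx + 4·t_prop = 78·2.41935 + 4·0.297436 = 190 μs.

190 μs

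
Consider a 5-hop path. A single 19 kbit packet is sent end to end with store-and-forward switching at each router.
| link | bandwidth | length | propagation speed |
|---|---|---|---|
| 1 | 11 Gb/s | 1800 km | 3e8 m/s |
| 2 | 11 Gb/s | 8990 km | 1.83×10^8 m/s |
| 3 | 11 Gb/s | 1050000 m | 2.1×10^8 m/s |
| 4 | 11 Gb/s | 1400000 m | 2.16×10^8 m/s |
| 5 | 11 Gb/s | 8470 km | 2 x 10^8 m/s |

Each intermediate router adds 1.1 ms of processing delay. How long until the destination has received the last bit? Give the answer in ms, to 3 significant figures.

L = 19000 bits.
Transmission delay per hop = L/R = 19000/11000000000 = 0.00172727 ms; 5 hops → 0.00863636 ms.
Propagation delays (d/s per hop): 6, 49.1257, 5, 6.48148, 42.35 ms; sum = 108.957 ms.
Processing at 4 router(s): 4 × 1.1 ms = 4.4 ms.
End-to-end = 113 ms.

113 ms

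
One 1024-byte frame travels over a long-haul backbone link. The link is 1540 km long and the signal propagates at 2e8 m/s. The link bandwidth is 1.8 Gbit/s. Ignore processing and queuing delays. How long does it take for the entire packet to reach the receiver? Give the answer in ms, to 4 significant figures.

L = 1024 × 8 = 8192 bits.
Transmission delay = L/R = 8192 / 1800000000 = 0.00455111 ms.
Propagation delay = d/s = 1540000 m / 200000000 m/s = 7.7 ms.
Total = 7.705 ms.

7.705 ms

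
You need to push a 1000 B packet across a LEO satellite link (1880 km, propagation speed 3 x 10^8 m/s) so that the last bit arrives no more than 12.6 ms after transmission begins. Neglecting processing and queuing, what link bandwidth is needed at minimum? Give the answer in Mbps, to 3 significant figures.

1.26 Mbps

L = 8000 bits.
Propagation delay = 1880000 / 300000000 = 6.26667 ms.
Transmission budget = 12.6 − 6.26667 = 6.33333 ms.
R ≥ L / t_tx = 8000 bits / 0.00633333 s = 1.26 Mbps.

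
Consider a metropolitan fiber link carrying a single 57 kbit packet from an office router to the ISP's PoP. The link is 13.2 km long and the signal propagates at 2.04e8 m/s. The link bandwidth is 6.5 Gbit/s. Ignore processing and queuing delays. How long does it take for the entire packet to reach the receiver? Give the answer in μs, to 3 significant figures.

L = 57000 bits.
Transmission delay = L/R = 57000 / 6500000000 = 8.76923 μs.
Propagation delay = d/s = 13200 m / 204000000 m/s = 64.7059 μs.
Total = 73.5 μs.

73.5 μs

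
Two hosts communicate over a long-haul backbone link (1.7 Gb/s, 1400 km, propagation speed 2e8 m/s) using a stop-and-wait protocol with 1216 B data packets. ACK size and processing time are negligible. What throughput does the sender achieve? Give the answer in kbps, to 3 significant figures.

695 kbps

t_tx = L/R = 9728/1700000000 = 5.72235e-06 s.
t_prop = 1400000/200000000 = 0.007 s; RTT = 0.014 s.
Cycle = t_tx + RTT = 0.0140057 s.
Throughput = L / cycle = 9728 / 0.0140057 = 695 kbps.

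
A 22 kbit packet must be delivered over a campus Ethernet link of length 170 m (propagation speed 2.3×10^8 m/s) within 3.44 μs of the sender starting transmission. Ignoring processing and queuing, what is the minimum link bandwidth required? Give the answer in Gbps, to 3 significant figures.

8.15 Gbps

Propagation delay = 170 / 2.3e+08 = 0.73913 μs.
Transmission budget = 3.44 − 0.73913 = 2.70087 μs.
R ≥ L / t_tx = 22000 bits / 2.70087e-06 s = 8.15 Gbps.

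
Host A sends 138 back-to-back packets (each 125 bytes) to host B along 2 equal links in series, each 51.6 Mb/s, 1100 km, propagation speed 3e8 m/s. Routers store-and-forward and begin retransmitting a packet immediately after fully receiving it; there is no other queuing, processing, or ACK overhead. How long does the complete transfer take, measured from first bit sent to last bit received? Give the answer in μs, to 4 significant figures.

10030 μs

Per-hop transmission t_tx = L/R = 1000/51600000 = 19.3798 μs.
Per-hop propagation t_prop = 1100000/300000000 = 3666.67 μs.
Pipeline fill: first packet needs 2·t_tx to clear all hops; remaining 137 packets each add one t_tx.
Total = (2+138-1)·t_tx + 2·t_prop = 139·19.3798 + 2·3666.67 = 10030 μs.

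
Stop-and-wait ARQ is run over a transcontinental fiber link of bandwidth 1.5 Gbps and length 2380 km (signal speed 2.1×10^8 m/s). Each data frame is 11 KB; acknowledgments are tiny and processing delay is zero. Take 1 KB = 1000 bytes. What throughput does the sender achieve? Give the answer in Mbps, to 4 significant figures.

3.872 Mbps

t_tx = L/R = 88000/1500000000 = 5.86667e-05 s.
t_prop = 2380000/210000000 = 0.0113333 s; RTT = 0.0226667 s.
Cycle = t_tx + RTT = 0.0227253 s.
Throughput = L / cycle = 88000 / 0.0227253 = 3.872 Mbps.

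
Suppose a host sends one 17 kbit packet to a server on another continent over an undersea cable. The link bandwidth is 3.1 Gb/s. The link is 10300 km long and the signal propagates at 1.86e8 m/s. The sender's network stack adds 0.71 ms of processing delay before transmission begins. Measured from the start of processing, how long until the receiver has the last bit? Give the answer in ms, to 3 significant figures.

56.1 ms

L = 17000 bits.
Transmission delay = L/R = 17000 / 3100000000 = 0.00548387 ms.
Propagation delay = d/s = 10300000 m / 186000000 m/s = 55.3763 ms.
Plus processing delay 0.71 ms = 0.71 ms.
Total = 56.1 ms.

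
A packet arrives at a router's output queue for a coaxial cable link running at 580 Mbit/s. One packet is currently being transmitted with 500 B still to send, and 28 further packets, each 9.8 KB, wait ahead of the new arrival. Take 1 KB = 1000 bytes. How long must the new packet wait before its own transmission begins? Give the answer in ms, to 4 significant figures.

3.792 ms

Each queued packet: L/R = 78400/580000000 = 0.135172 ms.
28 queued → 3.78483 ms.
Plus remaining 4000 bits of current packet: 0.00689655 ms.
Queuing delay = 3.792 ms.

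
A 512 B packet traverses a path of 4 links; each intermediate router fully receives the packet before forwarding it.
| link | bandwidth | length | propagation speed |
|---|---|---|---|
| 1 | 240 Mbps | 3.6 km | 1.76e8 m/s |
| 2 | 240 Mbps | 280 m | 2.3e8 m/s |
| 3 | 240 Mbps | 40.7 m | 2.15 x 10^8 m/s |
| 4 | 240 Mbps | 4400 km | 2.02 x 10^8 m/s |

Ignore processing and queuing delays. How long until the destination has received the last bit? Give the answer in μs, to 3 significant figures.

L = 512 × 8 = 4096 bits.
Transmission delay per hop = L/R = 4096/240000000 = 17.0667 μs; 4 hops → 68.2667 μs.
Propagation delays (d/s per hop): 20.4545, 1.21739, 0.189302, 21782.2 μs; sum = 21804 μs.
End-to-end = 21900 μs.

21900 μs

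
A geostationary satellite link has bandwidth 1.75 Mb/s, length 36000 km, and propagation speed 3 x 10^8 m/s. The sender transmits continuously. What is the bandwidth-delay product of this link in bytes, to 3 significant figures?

Propagation delay = 36000000 / 300000000 = 0.12 s.
BDP = R × t_prop = 1750000 × 0.12 = 210000 bits.
In bytes: 210000/8 = 26300 bytes.

26300 bytes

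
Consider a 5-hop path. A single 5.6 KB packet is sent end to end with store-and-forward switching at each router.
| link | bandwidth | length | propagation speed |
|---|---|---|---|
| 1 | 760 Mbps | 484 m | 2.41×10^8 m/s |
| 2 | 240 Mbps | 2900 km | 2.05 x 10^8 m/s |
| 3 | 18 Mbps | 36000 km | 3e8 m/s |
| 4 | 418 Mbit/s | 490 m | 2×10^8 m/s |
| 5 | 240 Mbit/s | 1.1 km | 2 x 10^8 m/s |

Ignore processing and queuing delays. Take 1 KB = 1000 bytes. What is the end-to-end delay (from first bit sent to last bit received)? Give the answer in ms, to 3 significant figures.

L = 44800 bits.
Transmission delays (L/R per hop): 0.0589474, 0.186667, 2.48889, 0.107177, 0.186667 ms; sum = 3.02835 ms.
Propagation delays (d/s per hop): 0.0020083, 14.1463, 120, 0.00245, 0.0055 ms; sum = 134.156 ms.
End-to-end = 137 ms.

137 ms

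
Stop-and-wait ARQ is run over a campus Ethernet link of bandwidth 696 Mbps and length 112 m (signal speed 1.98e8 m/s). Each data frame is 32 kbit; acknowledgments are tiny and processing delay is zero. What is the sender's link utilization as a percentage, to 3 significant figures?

97.6 %

t_tx = L/R = 32000/696000000 = 4.5977e-05 s.
t_prop = 112/198000000 = 5.65657e-07 s; RTT = 1.13131e-06 s.
Cycle = t_tx + RTT = 4.71083e-05 s.
Utilization = t_tx / cycle = 4.5977e-05/4.71083e-05 = 97.6 %.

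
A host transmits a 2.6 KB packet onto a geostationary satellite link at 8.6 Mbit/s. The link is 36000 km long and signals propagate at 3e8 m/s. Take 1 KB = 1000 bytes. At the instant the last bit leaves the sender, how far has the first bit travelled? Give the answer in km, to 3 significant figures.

t_tx = L/R = 20800/8600000 = 0.0024186 s.
Distance = s × t_tx = 300000000 × 0.0024186 = 726 km.

726 km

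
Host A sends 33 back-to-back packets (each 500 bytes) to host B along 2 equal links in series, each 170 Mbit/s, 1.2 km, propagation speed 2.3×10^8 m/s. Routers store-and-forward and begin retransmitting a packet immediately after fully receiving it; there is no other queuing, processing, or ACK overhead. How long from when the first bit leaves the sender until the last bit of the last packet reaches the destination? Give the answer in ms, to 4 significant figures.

Per-hop transmission t_tx = L/R = 4000/170000000 = 0.0235294 ms.
Per-hop propagation t_prop = 1200/2.3e+08 = 0.00521739 ms.
Pipeline fill: first packet needs 2·t_tx to clear all hops; remaining 32 packets each add one t_tx.
Total = (2+33-1)·t_tx + 2·t_prop = 34·0.0235294 + 2·0.00521739 = 0.8104 ms.

0.8104 ms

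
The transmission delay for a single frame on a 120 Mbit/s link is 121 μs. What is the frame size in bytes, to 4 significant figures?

L = R × t_tx = 120000000 b/s × 0.000121 s = 14520 bits.
In bytes: 14520 / 8 = 1815 bytes.

1815 bytes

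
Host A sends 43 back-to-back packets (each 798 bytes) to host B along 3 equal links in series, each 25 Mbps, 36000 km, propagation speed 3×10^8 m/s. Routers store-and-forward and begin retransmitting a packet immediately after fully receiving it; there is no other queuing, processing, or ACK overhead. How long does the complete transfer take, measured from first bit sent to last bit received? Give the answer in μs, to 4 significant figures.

Per-hop transmission t_tx = L/R = 6384/25000000 = 255.36 μs.
Per-hop propagation t_prop = 36000000/300000000 = 120000 μs.
Pipeline fill: first packet needs 3·t_tx to clear all hops; remaining 42 packets each add one t_tx.
Total = (3+43-1)·t_tx + 3·t_prop = 45·255.36 + 3·120000 = 371500 μs.

371500 μs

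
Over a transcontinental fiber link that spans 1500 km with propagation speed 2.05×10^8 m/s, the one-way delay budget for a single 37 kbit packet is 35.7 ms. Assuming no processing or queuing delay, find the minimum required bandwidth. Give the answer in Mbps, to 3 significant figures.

Propagation delay = 1500000 / 2.05e+08 = 7.31707 ms.
Transmission budget = 35.7 − 7.31707 = 28.3829 ms.
R ≥ L / t_tx = 37000 bits / 0.0283829 s = 1.30 Mbps.

1.30 Mbps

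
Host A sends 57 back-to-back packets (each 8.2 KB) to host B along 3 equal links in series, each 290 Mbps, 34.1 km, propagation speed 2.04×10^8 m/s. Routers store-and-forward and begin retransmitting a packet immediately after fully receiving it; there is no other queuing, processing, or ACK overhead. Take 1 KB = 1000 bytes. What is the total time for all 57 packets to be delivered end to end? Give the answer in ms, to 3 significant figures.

13.8 ms

Per-hop transmission t_tx = L/R = 65600/290000000 = 0.226207 ms.
Per-hop propagation t_prop = 34100/204000000 = 0.167157 ms.
Pipeline fill: first packet needs 3·t_tx to clear all hops; remaining 56 packets each add one t_tx.
Total = (3+57-1)·t_tx + 3·t_prop = 59·0.226207 + 3·0.167157 = 13.8 ms.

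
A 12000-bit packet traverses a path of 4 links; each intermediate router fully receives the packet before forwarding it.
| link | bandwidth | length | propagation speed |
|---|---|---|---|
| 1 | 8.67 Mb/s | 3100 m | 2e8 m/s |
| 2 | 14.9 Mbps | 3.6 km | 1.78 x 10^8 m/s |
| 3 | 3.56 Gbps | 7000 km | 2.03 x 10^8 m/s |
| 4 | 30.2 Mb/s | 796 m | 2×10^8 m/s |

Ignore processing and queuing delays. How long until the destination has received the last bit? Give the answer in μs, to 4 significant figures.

Transmission delays (L/R per hop): 1384.08, 805.369, 3.37079, 397.351 μs; sum = 2590.17 μs.
Propagation delays (d/s per hop): 15.5, 20.2247, 34482.8, 3.98 μs; sum = 34522.5 μs.
End-to-end = 37110 μs.

37110 μs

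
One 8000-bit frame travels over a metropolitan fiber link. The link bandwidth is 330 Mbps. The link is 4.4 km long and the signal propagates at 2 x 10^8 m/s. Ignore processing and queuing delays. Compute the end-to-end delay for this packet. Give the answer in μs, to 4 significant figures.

Transmission delay = L/R = 8000 / 330000000 = 24.2424 μs.
Propagation delay = d/s = 4400 m / 200000000 m/s = 22 μs.
Total = 46.24 μs.

46.24 μs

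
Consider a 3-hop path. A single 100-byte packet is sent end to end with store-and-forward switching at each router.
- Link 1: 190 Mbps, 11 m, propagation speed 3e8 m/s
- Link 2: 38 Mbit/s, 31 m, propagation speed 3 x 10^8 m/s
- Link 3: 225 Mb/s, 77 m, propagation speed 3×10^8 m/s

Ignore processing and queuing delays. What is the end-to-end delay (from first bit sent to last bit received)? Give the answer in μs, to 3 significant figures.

29.2 μs

L = 100 × 8 = 800 bits.
Transmission delays (L/R per hop): 4.21053, 21.0526, 3.55556 μs; sum = 28.8187 μs.
Propagation delays (d/s per hop): 0.0366667, 0.103333, 0.256667 μs; sum = 0.396667 μs.
End-to-end = 29.2 μs.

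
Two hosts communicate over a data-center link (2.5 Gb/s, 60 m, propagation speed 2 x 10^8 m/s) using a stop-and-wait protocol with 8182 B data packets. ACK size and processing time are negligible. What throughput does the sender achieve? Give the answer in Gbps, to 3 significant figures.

2.44 Gbps

t_tx = L/R = 65456/2500000000 = 2.61824e-05 s.
t_prop = 60/200000000 = 3e-07 s; RTT = 6e-07 s.
Cycle = t_tx + RTT = 2.67824e-05 s.
Throughput = L / cycle = 65456 / 2.67824e-05 = 2.44 Gbps.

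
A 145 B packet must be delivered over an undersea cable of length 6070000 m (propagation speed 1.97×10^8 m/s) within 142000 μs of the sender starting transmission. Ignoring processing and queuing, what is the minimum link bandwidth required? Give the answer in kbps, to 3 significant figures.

10.4 kbps

L = 1160 bits.
Propagation delay = 6070000 / 197000000 = 30812.2 μs.
Transmission budget = 142000 − 30812.2 = 111188 μs.
R ≥ L / t_tx = 1160 bits / 0.111188 s = 10.4 kbps.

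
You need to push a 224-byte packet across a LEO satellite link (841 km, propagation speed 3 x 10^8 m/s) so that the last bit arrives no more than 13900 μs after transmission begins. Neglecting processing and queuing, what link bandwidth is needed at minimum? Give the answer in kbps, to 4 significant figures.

161.5 kbps

L = 1792 bits.
Propagation delay = 841000 / 300000000 = 2803.33 μs.
Transmission budget = 13900 − 2803.33 = 11096.7 μs.
R ≥ L / t_tx = 1792 bits / 0.0110967 s = 161.5 kbps.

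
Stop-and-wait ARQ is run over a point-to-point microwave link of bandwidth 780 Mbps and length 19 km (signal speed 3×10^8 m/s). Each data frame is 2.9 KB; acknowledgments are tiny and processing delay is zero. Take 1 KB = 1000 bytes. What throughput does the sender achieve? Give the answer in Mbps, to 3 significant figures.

t_tx = L/R = 23200/780000000 = 2.97436e-05 s.
t_prop = 19000/300000000 = 6.33333e-05 s; RTT = 0.000126667 s.
Cycle = t_tx + RTT = 0.00015641 s.
Throughput = L / cycle = 23200 / 0.00015641 = 148 Mbps.

148 Mbps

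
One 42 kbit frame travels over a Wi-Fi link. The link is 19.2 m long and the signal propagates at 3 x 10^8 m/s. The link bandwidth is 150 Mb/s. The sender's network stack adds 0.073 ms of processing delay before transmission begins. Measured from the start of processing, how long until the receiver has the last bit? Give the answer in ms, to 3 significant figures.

0.353 ms

L = 42000 bits.
Transmission delay = L/R = 42000 / 150000000 = 0.28 ms.
Propagation delay = d/s = 19.2 m / 300000000 m/s = 6.4e-05 ms.
Plus processing delay 0.073 ms = 0.073 ms.
Total = 0.353 ms.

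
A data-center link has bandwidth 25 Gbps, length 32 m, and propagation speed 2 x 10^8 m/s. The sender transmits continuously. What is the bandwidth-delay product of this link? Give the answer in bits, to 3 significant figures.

Propagation delay = 32 / 200000000 = 1.6e-07 s.
BDP = R × t_prop = 25000000000 × 1.6e-07 = 4000 bits.

4000 bits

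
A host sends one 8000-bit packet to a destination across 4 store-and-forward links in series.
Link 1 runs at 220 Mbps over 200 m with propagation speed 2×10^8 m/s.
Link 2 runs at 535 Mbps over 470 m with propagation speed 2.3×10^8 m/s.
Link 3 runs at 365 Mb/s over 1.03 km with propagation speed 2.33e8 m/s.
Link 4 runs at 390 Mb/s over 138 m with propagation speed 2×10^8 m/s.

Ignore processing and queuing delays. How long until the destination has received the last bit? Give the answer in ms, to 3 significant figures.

Transmission delays (L/R per hop): 0.0363636, 0.0149533, 0.0219178, 0.0205128 ms; sum = 0.0937475 ms.
Propagation delays (d/s per hop): 0.001, 0.00204348, 0.0044206, 0.00069 ms; sum = 0.00815408 ms.
End-to-end = 0.102 ms.

0.102 ms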